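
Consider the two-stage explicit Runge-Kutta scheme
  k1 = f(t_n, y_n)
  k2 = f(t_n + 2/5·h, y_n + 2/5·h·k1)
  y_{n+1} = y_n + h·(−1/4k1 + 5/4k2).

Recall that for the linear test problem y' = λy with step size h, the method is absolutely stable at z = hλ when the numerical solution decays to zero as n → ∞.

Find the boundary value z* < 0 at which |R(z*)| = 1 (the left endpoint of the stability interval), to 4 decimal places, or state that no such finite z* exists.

With y'=λy (z=hλ):
  k1=λy_n ⇒ h·k1=z·y_n;  k2=λ(1+2/5z)y_n ⇒ h·k2=z(1+2/5z)y_n
  y_{n+1}/y_n = 1 − 1/4z + 5/4z(1+2/5z) = 1 + z + 1/2z²
  ⇒ R(z) = 1 + z + 1/2z².

Find x<0 with |R(x)|<1.
x=-0.88: |R|=0.5072
R=1: x+1/2x²=0 ⇒ x=−2=-2.0000; min R=1−1/(4·1/2)=0.5000>−1
Confirm numerically:
  x=-1.777: |R|=0.80186 <1
  x=-1.529: |R|=0.63992 <1
  x=-1.508: |R|=0.62903 <1
  x=-2.572: |R|=1.73559 >1
  x=-2.263: |R|=1.29758 >1
So |R|<1 on (-2.0000, 0).

left endpoint -2.0000.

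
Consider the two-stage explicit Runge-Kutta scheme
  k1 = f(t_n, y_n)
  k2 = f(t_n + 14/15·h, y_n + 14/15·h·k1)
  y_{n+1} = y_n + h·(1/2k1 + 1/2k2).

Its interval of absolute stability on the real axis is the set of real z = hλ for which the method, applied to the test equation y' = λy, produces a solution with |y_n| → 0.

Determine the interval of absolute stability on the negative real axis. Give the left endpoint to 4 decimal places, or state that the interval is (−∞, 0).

With y'=λy (z=hλ):
  k1=λy_n ⇒ h·k1=z·y_n;  k2=λ(1+14/15z)y_n ⇒ h·k2=z(1+14/15z)y_n
  y_{n+1}/y_n = 1 + 1/2z + 1/2z(1+14/15z) = 1 + z + 7/15z²
  R(z) = 1 + z + 7/15z².

Boundary: |R(x)|=1, x<0.
x=-1.16: |R|=0.4679
R=1: x+7/15x²=0 ⇒ x=−15/7=-2.1429; min R=1−1/(4·7/15)=0.4643>−1
Confirm numerically:
  x=-1.970: |R|=0.84109 <1
  x=-1.209: |R|=0.47312 <1
  x=-1.173: |R|=0.46910 <1
  x=-0.956: |R|=0.47050 <1
  x=-2.726: |R|=1.74184 >1
  x=-2.688: |R|=1.68383 >1
  x=-2.342: |R|=1.21765 >1
So |R|<1 on (-2.1429, 0).

z∈(-2.1429,0).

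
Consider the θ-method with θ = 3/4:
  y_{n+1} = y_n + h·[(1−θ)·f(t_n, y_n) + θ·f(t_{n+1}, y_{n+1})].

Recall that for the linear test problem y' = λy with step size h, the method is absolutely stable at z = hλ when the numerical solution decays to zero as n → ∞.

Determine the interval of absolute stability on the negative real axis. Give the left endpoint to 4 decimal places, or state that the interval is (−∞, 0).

(−∞, 0) — no finite endpoint.

On y'=λy, z=hλ:
  y_{n+1} = y_n + z·[1/4·y_n + 3/4·y_{n+1}] ⇒ (1 − 3/4z)y_{n+1} = (1 + 1/4z)y_n
  ⇒ R(z) = (1 + 1/4z)/(1 − 3/4z).

Boundary: |R(x)|=1, x<0.
x=-0.52: |R|=0.6259
x=-2: |R|=0.2000
x=-10: |R|=0.1765
x=-100: |R|=0.3158
θ=3/4≥1/2 ⇒ |1+1/4x|<|1−3/4x| ∀x<0 ⇒ stable on all of ℝ⁻.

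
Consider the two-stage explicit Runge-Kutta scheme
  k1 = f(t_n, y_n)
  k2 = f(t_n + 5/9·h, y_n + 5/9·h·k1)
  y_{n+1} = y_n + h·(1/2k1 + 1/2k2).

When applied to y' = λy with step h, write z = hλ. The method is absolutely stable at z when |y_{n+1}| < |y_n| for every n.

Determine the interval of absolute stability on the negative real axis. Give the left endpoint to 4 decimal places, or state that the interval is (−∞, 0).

Set f=λy, z=hλ:
  k1=λy_n ⇒ h·k1=z·y_n;  k2=λ(1+5/9z)y_n ⇒ h·k2=z(1+5/9z)y_n
  y_{n+1}/y_n = 1 + 1/2z + 1/2z(1+5/9z) = 1 + z + 5/18z²
  so R(z) = 1 + z + 5/18z².

Boundary: |R(x)|=1, x<0.
x=-1.46: |R|=0.1321
R=1: x+5/18x²=0 ⇒ x=−18/5=-3.6000; min R=1−1/(4·5/18)=0.1000>−1
Confirm numerically:
  x=-3.122: |R|=0.58547 <1
  x=-2.148: |R|=0.13364 <1
  x=-2.031: |R|=0.11482 <1
  x=-1.990: |R|=0.11003 <1
  x=-4.067: |R|=1.52758 >1
  x=-3.991: |R|=1.43347 >1
  x=-3.771: |R|=1.17912 >1
Stable set (-3.6000, 0).

(-3.6000, 0).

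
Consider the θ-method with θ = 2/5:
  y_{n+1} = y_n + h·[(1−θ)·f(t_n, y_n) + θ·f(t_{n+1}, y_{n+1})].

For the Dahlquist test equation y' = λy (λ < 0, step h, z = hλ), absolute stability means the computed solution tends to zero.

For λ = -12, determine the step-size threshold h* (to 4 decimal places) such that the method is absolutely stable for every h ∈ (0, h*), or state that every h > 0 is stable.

On y'=λy, z=hλ:
  y_{n+1} = y_n + z·[3/5·y_n + 2/5·y_{n+1}] ⇒ (1 − 2/5z)y_{n+1} = (1 + 3/5z)y_n
  so R(z) = (1 + 3/5z)/(1 − 2/5z).

Need |R(x)|<1, x<0.
x=-0.63: |R|=0.4968
R=−1: 1+3/5x = −1+2/5x ⇒ -1/5x=2 ⇒ x=2/(-1/5)=-10.0000
Confirm numerically:
  x=-9.677: |R|=0.98674 <1
  x=-8.422: |R|=0.92776 <1
  x=-4.678: |R|=0.62928 <1
  x=-4.439: |R|=0.59929 <1
  x=-10.136: |R|=1.00538 >1
  x=-10.062: |R|=1.00247 >1
  x=-10.059: |R|=1.00235 >1
Stable set (-10.0000, 0).

(-10.0000,0); λ=-12 ⇒ h* = (10)/12 = 0.8333.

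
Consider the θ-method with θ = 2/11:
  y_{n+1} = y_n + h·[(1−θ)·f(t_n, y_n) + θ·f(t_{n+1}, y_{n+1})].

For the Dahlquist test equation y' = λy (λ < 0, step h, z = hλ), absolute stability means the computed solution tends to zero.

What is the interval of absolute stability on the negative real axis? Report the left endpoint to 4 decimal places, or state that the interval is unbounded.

(-3.1429, 0).

With y'=λy (z=hλ):
  y_{n+1} = y_n + z·[9/11·y_n + 2/11·y_{n+1}] ⇒ (1 − 2/11z)y_{n+1} = (1 + 9/11z)y_n
  ⇒ R(z) = (1 + 9/11z)/(1 − 2/11z).

Need |R(x)|<1, x<0.
x=-0.93: |R|=0.2045
R=−1: 1+9/11x = −1+2/11x ⇒ -7/11x=2 ⇒ x=2/(-7/11)=-3.1429
Confirm numerically:
  x=-2.538: |R|=0.73663 <1
  x=-2.499: |R|=0.71828 <1
  x=-2.476: |R|=0.70737 <1
  x=-1.743: |R|=0.32355 <1
  x=-3.663: |R|=1.19868 >1
  x=-3.309: |R|=1.06601 >1
Interval (-3.1429, 0).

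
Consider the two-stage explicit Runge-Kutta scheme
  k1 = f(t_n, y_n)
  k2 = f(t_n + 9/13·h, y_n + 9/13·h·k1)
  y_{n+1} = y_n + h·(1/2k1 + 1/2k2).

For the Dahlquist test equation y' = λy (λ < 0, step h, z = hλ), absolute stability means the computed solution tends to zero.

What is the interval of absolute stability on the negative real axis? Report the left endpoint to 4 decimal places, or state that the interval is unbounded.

z∈(-2.8889,0).

Set f=λy, z=hλ:
  k1=λy_n ⇒ h·k1=z·y_n;  k2=λ(1+9/13z)y_n ⇒ h·k2=z(1+9/13z)y_n
  y_{n+1}/y_n = 1 + 1/2z + 1/2z(1+9/13z) = 1 + z + 9/26z²
  ⇒ R(z) = 1 + z + 9/26z².

Solve |R(x)|<1 on ℝ⁻.
x=-0.76: |R|=0.4399
R=1: x+9/26x²=0 ⇒ x=−26/9=-2.8889; min R=1−1/(4·9/26)=0.2778>−1
Confirm numerically:
  x=-2.682: |R|=0.80793 <1
  x=-2.035: |R|=0.39850 <1
  x=-1.311: |R|=0.28394 <1
  x=-3.413: |R|=1.61920 >1
  x=-3.326: |R|=1.50325 >1
So |R|<1 on (-2.8889, 0).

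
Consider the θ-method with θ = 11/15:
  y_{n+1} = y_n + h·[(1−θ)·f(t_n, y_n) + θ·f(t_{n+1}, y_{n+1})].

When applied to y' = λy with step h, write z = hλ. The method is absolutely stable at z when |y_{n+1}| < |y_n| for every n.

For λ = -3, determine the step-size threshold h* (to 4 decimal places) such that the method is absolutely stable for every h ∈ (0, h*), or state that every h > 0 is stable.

(−∞, 0) — no finite endpoint. Any h>0 works for λ=-3.

Set f=λy, z=hλ:
  y_{n+1} = y_n + z·[4/15·y_n + 11/15·y_{n+1}] ⇒ (1 − 11/15z)y_{n+1} = (1 + 4/15z)y_n
  ⇒ R(z) = (1 + 4/15z)/(1 − 11/15z).

Boundary: |R(x)|=1, x<0.
x=-0.39: |R|=0.6967
x=-2: |R|=0.1892
x=-10: |R|=0.2000
x=-100: |R|=0.3453
θ=11/15≥1/2 ⇒ |1+4/15x|<|1−11/15x| ∀x<0 ⇒ unbounded interval.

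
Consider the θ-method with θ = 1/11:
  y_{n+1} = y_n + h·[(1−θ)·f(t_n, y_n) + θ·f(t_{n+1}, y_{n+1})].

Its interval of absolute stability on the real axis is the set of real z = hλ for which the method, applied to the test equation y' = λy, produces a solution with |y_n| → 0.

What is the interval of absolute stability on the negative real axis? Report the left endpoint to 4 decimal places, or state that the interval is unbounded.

(-2.4444, 0).

Test eqn y'=λy, z=hλ:
  y_{n+1} = y_n + z·[10/11·y_n + 1/11·y_{n+1}] ⇒ (1 − 1/11z)y_{n+1} = (1 + 10/11z)y_n
  R(z) = (1 + 10/11z)/(1 − 1/11z).

Find x<0 with |R(x)|<1.
x=-0.45: |R|=0.5677
R=−1: 1+10/11x = −1+1/11x ⇒ -9/11x=2 ⇒ x=2/(-9/11)=-2.4444
Confirm numerically:
  x=-1.990: |R|=0.68514 <1
  x=-1.975: |R|=0.67437 <1
  x=-1.771: |R|=0.52541 <1
  x=-2.850: |R|=1.26354 >1
  x=-2.716: |R|=1.17819 >1
  x=-2.609: |R|=1.10883 >1
Stable set (-2.4444, 0).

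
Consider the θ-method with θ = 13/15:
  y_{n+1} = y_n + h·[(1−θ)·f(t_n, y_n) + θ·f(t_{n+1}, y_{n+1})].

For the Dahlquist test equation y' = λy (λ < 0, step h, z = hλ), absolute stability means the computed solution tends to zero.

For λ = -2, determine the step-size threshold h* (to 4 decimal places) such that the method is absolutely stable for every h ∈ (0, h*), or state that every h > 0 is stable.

interval (−∞, 0). Any h>0 works for λ=-2.

With y'=λy (z=hλ):
  y_{n+1} = y_n + z·[2/15·y_n + 13/15·y_{n+1}] ⇒ (1 − 13/15z)y_{n+1} = (1 + 2/15z)y_n
  Hence R(z) = (1 + 2/15z)/(1 − 13/15z).

Solve |R(x)|<1 on ℝ⁻.
x=-1.75: |R|=0.3046
x=-2: |R|=0.2683
x=-10: |R|=0.0345
x=-100: |R|=0.1407
θ=13/15≥1/2 ⇒ |1+2/15x|<|1−13/15x| ∀x<0 ⇒ interval (−∞,0).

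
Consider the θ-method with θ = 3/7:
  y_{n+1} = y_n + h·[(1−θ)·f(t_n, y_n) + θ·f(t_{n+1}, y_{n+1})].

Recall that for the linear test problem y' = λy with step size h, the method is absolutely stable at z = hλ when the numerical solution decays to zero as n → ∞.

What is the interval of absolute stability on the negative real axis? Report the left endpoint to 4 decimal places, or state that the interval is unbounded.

On y'=λy, z=hλ:
  y_{n+1} = y_n + z·[4/7·y_n + 3/7·y_{n+1}] ⇒ (1 − 3/7z)y_{n+1} = (1 + 4/7z)y_n
  Hence R(z) = (1 + 4/7z)/(1 − 3/7z).

Need |R(x)|<1, x<0.
x=-1.11: |R|=0.2478
R=−1: 1+4/7x = −1+3/7x ⇒ -1/7x=2 ⇒ x=2/(-1/7)=-14.0000
Confirm numerically:
  x=-12.328: |R|=0.96199 <1
  x=-9.275: |R|=0.86432 <1
  x=-7.254: |R|=0.76545 <1
  x=-14.529: |R|=1.01046 >1
  x=-14.322: |R|=1.00644 >1
Stable set (-14.0000, 0).

z∈(-14.0000,0).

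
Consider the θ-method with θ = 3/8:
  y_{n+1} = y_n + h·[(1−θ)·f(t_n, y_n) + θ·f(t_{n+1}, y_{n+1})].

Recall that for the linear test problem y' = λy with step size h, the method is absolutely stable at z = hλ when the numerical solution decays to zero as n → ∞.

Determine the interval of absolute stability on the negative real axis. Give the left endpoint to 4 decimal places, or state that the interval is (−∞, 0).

(-8.0000, 0).

With y'=λy (z=hλ):
  y_{n+1} = y_n + z·[5/8·y_n + 3/8·y_{n+1}] ⇒ (1 − 3/8z)y_{n+1} = (1 + 5/8z)y_n
  so R(z) = (1 + 5/8z)/(1 − 3/8z).

Need |R(x)|<1, x<0.
x=-1.3: |R|=0.1261
R=−1: 1+5/8x = −1+3/8x ⇒ -1/4x=2 ⇒ x=2/(-1/4)=-8.0000
Confirm numerically:
  x=-5.367: |R|=0.78150 <1
  x=-4.517: |R|=0.67677 <1
  x=-3.288: |R|=0.47246 <1
  x=-8.591: |R|=1.03500 >1
  x=-8.394: |R|=1.02375 >1
  x=-8.249: |R|=1.01521 >1
Stable set (-8.0000, 0).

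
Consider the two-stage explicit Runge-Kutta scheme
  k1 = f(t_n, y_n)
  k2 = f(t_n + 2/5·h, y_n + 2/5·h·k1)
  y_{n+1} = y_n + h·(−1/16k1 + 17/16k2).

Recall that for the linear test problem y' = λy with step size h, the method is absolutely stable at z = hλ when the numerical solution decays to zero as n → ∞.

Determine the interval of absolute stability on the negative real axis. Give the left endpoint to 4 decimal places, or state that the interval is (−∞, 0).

z∈(-2.3529,0).

Set f=λy, z=hλ:
  k1=λy_n ⇒ h·k1=z·y_n;  k2=λ(1+2/5z)y_n ⇒ h·k2=z(1+2/5z)y_n
  y_{n+1}/y_n = 1 − 1/16z + 17/16z(1+2/5z) = 1 + z + 17/40z²
  R(z) = 1 + z + 17/40z².

Find x<0 with |R(x)|<1.
x=-0.48: |R|=0.6179
R=1: x+17/40x²=0 ⇒ x=−40/17=-2.3529; min R=1−1/(4·17/40)=0.4118>−1
Confirm numerically:
  x=-1.947: |R|=0.66409 <1
  x=-1.700: |R|=0.52825 <1
  x=-0.960: |R|=0.43168 <1
  x=-2.512: |R|=1.16981 >1
  x=-2.375: |R|=1.02227 >1
So |R|<1 on (-2.3529, 0).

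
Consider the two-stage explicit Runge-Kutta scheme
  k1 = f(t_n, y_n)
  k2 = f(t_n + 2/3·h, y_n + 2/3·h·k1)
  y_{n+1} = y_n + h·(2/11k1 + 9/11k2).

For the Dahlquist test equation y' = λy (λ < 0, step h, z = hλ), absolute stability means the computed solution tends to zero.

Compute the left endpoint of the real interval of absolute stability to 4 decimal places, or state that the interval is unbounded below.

left endpoint -1.8333.

On y'=λy, z=hλ:
  k1=λy_n ⇒ h·k1=z·y_n;  k2=λ(1+2/3z)y_n ⇒ h·k2=z(1+2/3z)y_n
  y_{n+1}/y_n = 1 + 2/11z + 9/11z(1+2/3z) = 1 + z + 6/11z²
  Hence R(z) = 1 + z + 6/11z².

Solve |R(x)|<1 on ℝ⁻.
x=-1.21: |R|=0.5886
R=1: x+6/11x²=0 ⇒ x=−11/6=-1.8333; min R=1−1/(4·6/11)=0.5417>−1
Confirm numerically:
  x=-1.762: |R|=0.93144 <1
  x=-1.575: |R|=0.77807 <1
  x=-1.555: |R|=0.76392 <1
  x=-1.198: |R|=0.58484 <1
  x=-2.276: |R|=1.54955 >1
  x=-1.978: |R|=1.15608 >1
  x=-1.874: |R|=1.04157 >1
Stable set (-1.8333, 0).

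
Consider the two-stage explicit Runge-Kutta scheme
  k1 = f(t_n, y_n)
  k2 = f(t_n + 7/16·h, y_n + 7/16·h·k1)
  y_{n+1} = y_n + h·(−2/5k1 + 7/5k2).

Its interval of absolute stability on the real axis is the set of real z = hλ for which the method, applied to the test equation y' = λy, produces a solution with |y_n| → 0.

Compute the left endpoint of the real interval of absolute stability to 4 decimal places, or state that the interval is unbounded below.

z* = -1.6327.

Set f=λy, z=hλ:
  k1=λy_n ⇒ h·k1=z·y_n;  k2=λ(1+7/16z)y_n ⇒ h·k2=z(1+7/16z)y_n
  y_{n+1}/y_n = 1 − 2/5z + 7/5z(1+7/16z) = 1 + z + 49/80z²
  Hence R(z) = 1 + z + 49/80z².

Boundary: |R(x)|=1, x<0.
x=-1.75: |R|=1.1258
R=1: x+49/80x²=0 ⇒ x=−80/49=-1.6327; min R=1−1/(4·49/80)=0.5918>−1
Confirm numerically:
  x=-1.284: |R|=0.72580 <1
  x=-1.204: |R|=0.68389 <1
  x=-0.971: |R|=0.60649 <1
  x=-2.016: |R|=1.47336 >1
  x=-1.804: |R|=1.18933 >1
  x=-1.748: |R|=1.12350 >1
Stable set (-1.6327, 0).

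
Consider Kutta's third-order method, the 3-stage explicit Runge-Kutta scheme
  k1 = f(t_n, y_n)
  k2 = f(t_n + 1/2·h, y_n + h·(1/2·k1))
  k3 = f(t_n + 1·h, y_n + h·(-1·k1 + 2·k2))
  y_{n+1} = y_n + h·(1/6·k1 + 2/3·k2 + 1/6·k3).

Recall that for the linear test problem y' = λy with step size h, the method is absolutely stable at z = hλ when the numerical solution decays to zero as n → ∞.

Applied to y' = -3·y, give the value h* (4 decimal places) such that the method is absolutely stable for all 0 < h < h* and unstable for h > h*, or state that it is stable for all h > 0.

On y'=λy, z=hλ:
  order 3, 3-stage ⇒ R(z)=1+z+z^2/2+z^3/6
  (e.g. R(-1.68)=-0.05907, |R|=0.05907)

Boundary: |R(x)|=1, x<0.
x=-1.68: |R|=0.0591
|R(-2.25)|=0.6172 |R(-1.23)|=0.2163 |R(-1.04)|=0.3133
Bisect:
  x_lo=-3.1722 |R|=2.4609  x_hi=-0.1106 |R|=0.8953
  mid=-1.64137 |R|=0.03132 →hi
  mid=-2.40677 |R|=0.83405 →hi
  mid=-2.78947 |R|=1.51645 →lo
  mid=-2.59812 |R|=1.14599 →lo
  mid=-2.50245 |R|=0.98315 →hi
  mid=-2.55028 |R|=1.06280 →lo
  mid=-2.52637 |R|=1.02253 →lo
  mid=-2.51441 |R|=1.00273 →lo
  ...
  [-2.51291,-2.51272] ⇒ x*=-2.5127
So |R|<1 on (-2.5127, 0).

(-2.5127,0); λ=-3 ⇒ h* = 0.8376.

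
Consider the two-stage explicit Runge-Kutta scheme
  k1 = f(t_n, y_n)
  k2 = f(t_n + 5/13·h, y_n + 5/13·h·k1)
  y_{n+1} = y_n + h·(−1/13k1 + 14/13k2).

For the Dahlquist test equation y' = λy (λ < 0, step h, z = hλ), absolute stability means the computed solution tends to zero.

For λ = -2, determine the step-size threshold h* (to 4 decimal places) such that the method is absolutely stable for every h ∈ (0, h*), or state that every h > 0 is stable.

With y'=λy (z=hλ):
  k1=λy_n ⇒ h·k1=z·y_n;  k2=λ(1+5/13z)y_n ⇒ h·k2=z(1+5/13z)y_n
  y_{n+1}/y_n = 1 − 1/13z + 14/13z(1+5/13z) = 1 + z + 70/169z²
  R(z) = 1 + z + 70/169z².

Find x<0 with |R(x)|<1.
x=-0.75: |R|=0.4830
R=1: x+70/169x²=0 ⇒ x=−169/70=-2.4143; min R=1−1/(4·70/169)=0.3964>−1
Confirm numerically:
  x=-2.265: |R|=0.85995 <1
  x=-1.477: |R|=0.42659 <1
  x=-1.072: |R|=0.40399 <1
  x=-0.977: |R|=0.41837 <1
  x=-2.948: |R|=1.65170 >1
  x=-2.901: |R|=1.58483 >1
  x=-2.542: |R|=1.13447 >1
Interval (-2.4143, 0).

(-2.4143,0); λ=-2 ⇒ h* = (169/70)/2 = 1.2071.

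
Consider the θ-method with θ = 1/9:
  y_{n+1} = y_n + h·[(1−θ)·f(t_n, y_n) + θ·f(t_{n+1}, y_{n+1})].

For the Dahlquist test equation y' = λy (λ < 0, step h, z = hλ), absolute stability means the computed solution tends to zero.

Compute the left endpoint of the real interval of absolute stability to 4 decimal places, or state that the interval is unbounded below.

With y'=λy (z=hλ):
  y_{n+1} = y_n + z·[8/9·y_n + 1/9·y_{n+1}] ⇒ (1 − 1/9z)y_{n+1} = (1 + 8/9z)y_n
  R(z) = (1 + 8/9z)/(1 − 1/9z).

Solve |R(x)|<1 on ℝ⁻.
x=-1.03: |R|=0.0758
R=−1: 1+8/9x = −1+1/9x ⇒ -7/9x=2 ⇒ x=2/(-7/9)=-2.5714
Confirm numerically:
  x=-2.549: |R|=0.98641 <1
  x=-1.963: |R|=0.61151 <1
  x=-1.613: |R|=0.36785 <1
  x=-1.118: |R|=0.00553 <1
  x=-2.878: |R|=1.18067 >1
  x=-2.648: |R|=1.04602 >1
  x=-2.632: |R|=1.03645 >1
Stable set (-2.5714, 0).

z* = -2.5714.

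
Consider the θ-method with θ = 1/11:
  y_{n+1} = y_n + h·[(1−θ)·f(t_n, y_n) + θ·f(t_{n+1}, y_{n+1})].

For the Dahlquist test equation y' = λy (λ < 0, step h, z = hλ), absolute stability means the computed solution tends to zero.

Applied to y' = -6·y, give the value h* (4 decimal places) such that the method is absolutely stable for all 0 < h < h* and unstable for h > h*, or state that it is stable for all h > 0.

(-2.4444,0); λ=-6 ⇒ h* = (22/9)/6 = 0.4074.

On y'=λy, z=hλ:
  y_{n+1} = y_n + z·[10/11·y_n + 1/11·y_{n+1}] ⇒ (1 − 1/11z)y_{n+1} = (1 + 10/11z)y_n
  ⇒ R(z) = (1 + 10/11z)/(1 − 1/11z).

Solve |R(x)|<1 on ℝ⁻.
x=-1.03: |R|=0.0582
R=−1: 1+10/11x = −1+1/11x ⇒ -9/11x=2 ⇒ x=2/(-9/11)=-2.4444
Confirm numerically:
  x=-1.946: |R|=0.65348 <1
  x=-1.707: |R|=0.47769 <1
  x=-1.656: |R|=0.43932 <1
  x=-1.175: |R|=0.06160 <1
  x=-2.810: |R|=1.23823 >1
  x=-2.754: |R|=1.20256 >1
  x=-2.487: |R|=1.02840 >1
So |R|<1 on (-2.4444, 0).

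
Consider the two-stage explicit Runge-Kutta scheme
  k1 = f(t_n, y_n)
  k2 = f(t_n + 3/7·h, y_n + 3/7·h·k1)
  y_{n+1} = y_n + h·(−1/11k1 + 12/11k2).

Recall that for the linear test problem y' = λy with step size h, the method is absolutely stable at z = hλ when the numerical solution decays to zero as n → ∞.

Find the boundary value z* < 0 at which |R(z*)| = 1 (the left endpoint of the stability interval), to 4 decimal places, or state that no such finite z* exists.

Set f=λy, z=hλ:
  k1=λy_n ⇒ h·k1=z·y_n;  k2=λ(1+3/7z)y_n ⇒ h·k2=z(1+3/7z)y_n
  y_{n+1}/y_n = 1 − 1/11z + 12/11z(1+3/7z) = 1 + z + 36/77z²
  R(z) = 1 + z + 36/77z².

Boundary: |R(x)|=1, x<0.
x=-0.88: |R|=0.4821
R=1: x+36/77x²=0 ⇒ x=−77/36=-2.1389; min R=1−1/(4·36/77)=0.4653>−1
Confirm numerically:
  x=-1.990: |R|=0.86148 <1
  x=-1.772: |R|=0.69604 <1
  x=-1.323: |R|=0.49534 <1
  x=-2.631: |R|=1.60534 >1
  x=-2.362: |R|=1.24638 >1
So |R|<1 on (-2.1389, 0).

left endpoint -2.1389.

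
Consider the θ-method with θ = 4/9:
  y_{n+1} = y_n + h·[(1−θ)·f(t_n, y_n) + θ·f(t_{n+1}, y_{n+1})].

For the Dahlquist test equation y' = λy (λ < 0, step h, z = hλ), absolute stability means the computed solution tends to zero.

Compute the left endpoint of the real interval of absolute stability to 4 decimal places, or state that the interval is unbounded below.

With y'=λy (z=hλ):
  y_{n+1} = y_n + z·[5/9·y_n + 4/9·y_{n+1}] ⇒ (1 − 4/9z)y_{n+1} = (1 + 5/9z)y_n
  R(z) = (1 + 5/9z)/(1 − 4/9z).

Find x<0 with |R(x)|<1.
x=-1.76: |R|=0.0125
R=−1: 1+5/9x = −1+4/9x ⇒ -1/9x=2 ⇒ x=2/(-1/9)=-18.0000
Confirm numerically:
  x=-16.338: |R|=0.97765 <1
  x=-14.119: |R|=0.94073 <1
  x=-13.206: |R|=0.92246 <1
  x=-11.956: |R|=0.89364 <1
  x=-18.503: |R|=1.00606 >1
  x=-18.189: |R|=1.00231 >1
  x=-18.098: |R|=1.00120 >1
So |R|<1 on (-18.0000, 0).

left endpoint -18.0000.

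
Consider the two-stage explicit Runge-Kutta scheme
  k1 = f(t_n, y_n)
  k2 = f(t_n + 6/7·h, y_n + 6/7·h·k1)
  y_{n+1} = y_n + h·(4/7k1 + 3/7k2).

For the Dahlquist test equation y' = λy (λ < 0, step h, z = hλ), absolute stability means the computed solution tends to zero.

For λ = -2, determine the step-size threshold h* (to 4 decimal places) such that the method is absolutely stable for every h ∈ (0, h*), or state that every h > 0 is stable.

With y'=λy (z=hλ):
  k1=λy_n ⇒ h·k1=z·y_n;  k2=λ(1+6/7z)y_n ⇒ h·k2=z(1+6/7z)y_n
  y_{n+1}/y_n = 1 + 4/7z + 3/7z(1+6/7z) = 1 + z + 18/49z²
  so R(z) = 1 + z + 18/49z².

Solve |R(x)|<1 on ℝ⁻.
x=-0.76: |R|=0.4522
R=1: x+18/49x²=0 ⇒ x=−49/18=-2.7222; min R=1−1/(4·18/49)=0.3194>−1
Confirm numerically:
  x=-2.668: |R|=0.94686 <1
  x=-2.017: |R|=0.47747 <1
  x=-1.227: |R|=0.32605 <1
  x=-3.075: |R|=1.39849 >1
  x=-2.783: |R|=1.06213 >1
So |R|<1 on (-2.7222, 0).

(-2.7222,0); λ=-2 ⇒ h* = (49/18)/2 = 1.3611.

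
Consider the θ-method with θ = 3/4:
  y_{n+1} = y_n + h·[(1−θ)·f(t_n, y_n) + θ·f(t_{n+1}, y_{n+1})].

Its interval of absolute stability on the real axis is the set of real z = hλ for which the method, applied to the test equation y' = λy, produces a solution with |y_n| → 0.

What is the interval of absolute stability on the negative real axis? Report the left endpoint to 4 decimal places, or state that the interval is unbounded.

With y'=λy (z=hλ):
  y_{n+1} = y_n + z·[1/4·y_n + 3/4·y_{n+1}] ⇒ (1 − 3/4z)y_{n+1} = (1 + 1/4z)y_n
  Hence R(z) = (1 + 1/4z)/(1 − 3/4z).

Need |R(x)|<1, x<0.
x=-1.58: |R|=0.2769
x=-2: |R|=0.2000
x=-10: |R|=0.1765
x=-100: |R|=0.3158
θ=3/4≥1/2 ⇒ |1+1/4x|<|1−3/4x| ∀x<0 ⇒ unbounded interval.

interval (−∞, 0).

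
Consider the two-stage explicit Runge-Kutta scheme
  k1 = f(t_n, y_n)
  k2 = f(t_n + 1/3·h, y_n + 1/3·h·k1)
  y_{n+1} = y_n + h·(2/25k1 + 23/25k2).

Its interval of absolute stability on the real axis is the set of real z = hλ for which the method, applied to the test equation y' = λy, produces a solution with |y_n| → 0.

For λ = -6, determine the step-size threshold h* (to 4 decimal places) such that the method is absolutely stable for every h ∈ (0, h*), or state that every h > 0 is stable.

With y'=λy (z=hλ):
  k1=λy_n ⇒ h·k1=z·y_n;  k2=λ(1+1/3z)y_n ⇒ h·k2=z(1+1/3z)y_n
  y_{n+1}/y_n = 1 + 2/25z + 23/25z(1+1/3z) = 1 + z + 23/75z²
  Hence R(z) = 1 + z + 23/75z².

Solve |R(x)|<1 on ℝ⁻.
x=-1.11: |R|=0.2678
R=1: x+23/75x²=0 ⇒ x=−75/23=-3.2609; min R=1−1/(4·23/75)=0.1848>−1
Confirm numerically:
  x=-3.194: |R|=0.93450 <1
  x=-2.842: |R|=0.63494 <1
  x=-2.684: |R|=0.52518 <1
  x=-1.844: |R|=0.19877 <1
  x=-3.595: |R|=1.36837 >1
  x=-3.512: |R|=1.27047 >1
Stable set (-3.2609, 0).

(-3.2609,0); λ=-6 ⇒ h* = (75/23)/6 = 0.5435.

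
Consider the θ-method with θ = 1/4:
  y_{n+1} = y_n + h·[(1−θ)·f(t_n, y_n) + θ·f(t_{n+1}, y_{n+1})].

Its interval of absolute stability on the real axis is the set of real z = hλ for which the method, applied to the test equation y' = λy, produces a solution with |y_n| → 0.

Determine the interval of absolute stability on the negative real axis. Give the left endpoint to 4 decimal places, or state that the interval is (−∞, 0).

Test eqn y'=λy, z=hλ:
  y_{n+1} = y_n + z·[3/4·y_n + 1/4·y_{n+1}] ⇒ (1 − 1/4z)y_{n+1} = (1 + 3/4z)y_n
  so R(z) = (1 + 3/4z)/(1 − 1/4z).

Solve |R(x)|<1 on ℝ⁻.
x=-1.68: |R|=0.1831
R=−1: 1+3/4x = −1+1/4x ⇒ -1/2x=2 ⇒ x=2/(-1/2)=-4.0000
Confirm numerically:
  x=-3.071: |R|=0.73724 <1
  x=-2.465: |R|=0.52514 <1
  x=-2.409: |R|=0.50351 <1
  x=-1.969: |R|=0.31948 <1
  x=-4.564: |R|=1.13171 >1
  x=-4.490: |R|=1.11543 >1
  x=-4.097: |R|=1.02396 >1
So |R|<1 on (-4.0000, 0).

(-4.0000, 0).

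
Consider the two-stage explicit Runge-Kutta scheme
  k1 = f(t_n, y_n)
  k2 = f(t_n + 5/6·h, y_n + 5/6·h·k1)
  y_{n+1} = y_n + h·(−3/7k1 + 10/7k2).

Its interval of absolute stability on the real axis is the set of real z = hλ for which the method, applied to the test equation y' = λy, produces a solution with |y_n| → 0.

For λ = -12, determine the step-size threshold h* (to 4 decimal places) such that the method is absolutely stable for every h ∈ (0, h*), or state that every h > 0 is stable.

On y'=λy, z=hλ:
  k1=λy_n ⇒ h·k1=z·y_n;  k2=λ(1+5/6z)y_n ⇒ h·k2=z(1+5/6z)y_n
  y_{n+1}/y_n = 1 − 3/7z + 10/7z(1+5/6z) = 1 + z + 25/21z²
  Hence R(z) = 1 + z + 25/21z².

Solve |R(x)|<1 on ℝ⁻.
x=-1.77: |R|=2.9596
R=1: x+25/21x²=0 ⇒ x=−21/25=-0.8400; min R=1−1/(4·25/21)=0.7900>−1
Confirm numerically:
  x=-0.767: |R|=0.93334 <1
  x=-0.686: |R|=0.87423 <1
  x=-0.555: |R|=0.81170 <1
  x=-1.211: |R|=1.53486 >1
  x=-0.956: |R|=1.13202 >1
  x=-0.934: |R|=1.10452 >1
So |R|<1 on (-0.8400, 0).

(-0.8400,0); λ=-12 ⇒ h* = (21/25)/12 = 0.0700.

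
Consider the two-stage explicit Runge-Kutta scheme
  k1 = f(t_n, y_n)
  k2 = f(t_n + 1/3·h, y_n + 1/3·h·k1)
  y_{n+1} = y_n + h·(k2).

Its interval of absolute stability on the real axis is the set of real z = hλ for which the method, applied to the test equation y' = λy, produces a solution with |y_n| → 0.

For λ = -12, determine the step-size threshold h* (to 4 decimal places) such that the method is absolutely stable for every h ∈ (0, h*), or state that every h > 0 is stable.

On y'=λy, z=hλ:
  k1=λy_n ⇒ h·k1=z·y_n;  k2=λ(1+1/3z)y_n ⇒ h·k2=z(1+1/3z)y_n
  y_{n+1}/y_n = 1 + z(1+1/3z) = 1 + z + 1/3z²
  so R(z) = 1 + z + 1/3z².

Need |R(x)|<1, x<0.
x=-1.79: |R|=0.2780
R=1: x+1/3x²=0 ⇒ x=−3=-3.0000; min R=1−1/(4·1/3)=0.2500>−1
Confirm numerically:
  x=-2.954: |R|=0.95471 <1
  x=-2.079: |R|=0.36175 <1
  x=-1.249: |R|=0.27100 <1
  x=-3.565: |R|=1.67141 >1
  x=-3.521: |R|=1.61148 >1
  x=-3.038: |R|=1.03848 >1
Interval (-3.0000, 0).

(-3.0000,0); λ=-12 ⇒ h* = (3)/12 = 0.2500.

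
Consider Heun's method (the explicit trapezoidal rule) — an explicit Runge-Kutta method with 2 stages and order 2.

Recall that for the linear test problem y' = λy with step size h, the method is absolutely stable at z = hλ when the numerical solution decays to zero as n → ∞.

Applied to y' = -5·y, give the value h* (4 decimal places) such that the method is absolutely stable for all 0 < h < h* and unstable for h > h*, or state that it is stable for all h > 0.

With y'=λy (z=hλ):
  order 2, 2-stage ⇒ R(z)=1+z+z^2/2
  (e.g. R(-1.26)=0.53380, |R|=0.53380)

Need |R(x)|<1, x<0.
x=-1.26: |R|=0.5338
|R(-2.36)|=1.4248 |R(-1.13)|=0.5085 |R(-0.72)|=0.5392
Bisect:
  x_lo=-2.8406 |R|=2.1940  x_hi=-0.2108 |R|=0.8114
  mid=-1.52571 |R|=0.63819 →hi
  mid=-2.18318 |R|=1.19995 →lo
  mid=-1.85444 |R|=0.86504 →hi
  mid=-2.01881 |R|=1.01899 →lo
  mid=-1.93663 |R|=0.93864 →hi
  mid=-1.97772 |R|=0.97797 →hi
  mid=-1.99827 |R|=0.99827 →hi
  mid=-2.00854 |R|=1.00857 →lo
  mid=-2.00340 |R|=1.00341 →lo
  ...
  [-2.00003,-1.99987] ⇒ x*=-2.0000
Stable set (-2.0000, 0).

(-2.0000,0); λ=-5 ⇒ h* = 0.4000.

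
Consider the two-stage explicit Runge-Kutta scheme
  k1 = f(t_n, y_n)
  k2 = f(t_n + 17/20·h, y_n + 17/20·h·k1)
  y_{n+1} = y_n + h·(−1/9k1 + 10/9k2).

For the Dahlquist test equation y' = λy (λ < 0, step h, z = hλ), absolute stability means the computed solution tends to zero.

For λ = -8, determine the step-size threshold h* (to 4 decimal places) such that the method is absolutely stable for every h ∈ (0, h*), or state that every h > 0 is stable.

On y'=λy, z=hλ:
  k1=λy_n ⇒ h·k1=z·y_n;  k2=λ(1+17/20z)y_n ⇒ h·k2=z(1+17/20z)y_n
  y_{n+1}/y_n = 1 − 1/9z + 10/9z(1+17/20z) = 1 + z + 17/18z²
  R(z) = 1 + z + 17/18z².

Find x<0 with |R(x)|<1.
x=-1.62: |R|=1.8586
R=1: x+17/18x²=0 ⇒ x=−18/17=-1.0588; min R=1−1/(4·17/18)=0.7353>−1
Confirm numerically:
  x=-1.022: |R|=0.96446 <1
  x=-0.732: |R|=0.77406 <1
  x=-0.686: |R|=0.75845 <1
  x=-0.641: |R|=0.74705 <1
  x=-1.615: |R|=1.84832 >1
  x=-1.521: |R|=1.66392 >1
Interval (-1.0588, 0).

(-1.0588,0); λ=-8 ⇒ h* = (18/17)/8 = 0.1324.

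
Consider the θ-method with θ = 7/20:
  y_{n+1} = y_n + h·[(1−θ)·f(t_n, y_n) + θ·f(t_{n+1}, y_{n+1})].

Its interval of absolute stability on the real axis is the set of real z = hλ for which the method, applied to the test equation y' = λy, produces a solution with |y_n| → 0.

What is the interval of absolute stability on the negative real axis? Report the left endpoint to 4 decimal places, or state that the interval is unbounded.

Set f=λy, z=hλ:
  y_{n+1} = y_n + z·[13/20·y_n + 7/20·y_{n+1}] ⇒ (1 − 7/20z)y_{n+1} = (1 + 13/20z)y_n
  Hence R(z) = (1 + 13/20z)/(1 − 7/20z).

Find x<0 with |R(x)|<1.
x=-0.56: |R|=0.5318
R=−1: 1+13/20x = −1+7/20x ⇒ -3/10x=2 ⇒ x=2/(-3/10)=-6.6667
Confirm numerically:
  x=-6.088: |R|=0.94455 <1
  x=-4.774: |R|=0.78741 <1
  x=-3.106: |R|=0.48819 <1
  x=-2.828: |R|=0.42125 <1
  x=-7.163: |R|=1.04246 >1
  x=-7.103: |R|=1.03755 >1
Stable set (-6.6667, 0).

z∈(-6.6667,0).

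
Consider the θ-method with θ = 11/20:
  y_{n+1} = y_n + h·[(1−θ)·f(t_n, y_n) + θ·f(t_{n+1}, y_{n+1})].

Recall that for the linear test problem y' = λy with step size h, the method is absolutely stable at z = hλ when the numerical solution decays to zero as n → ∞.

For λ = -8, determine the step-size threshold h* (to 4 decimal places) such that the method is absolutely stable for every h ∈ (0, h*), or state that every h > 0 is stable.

Set f=λy, z=hλ:
  y_{n+1} = y_n + z·[9/20·y_n + 11/20·y_{n+1}] ⇒ (1 − 11/20z)y_{n+1} = (1 + 9/20z)y_n
  Hence R(z) = (1 + 9/20z)/(1 − 11/20z).

Find x<0 with |R(x)|<1.
x=-0.39: |R|=0.6789
x=-2: |R|=0.0476
x=-10: |R|=0.5385
x=-100: |R|=0.7857
θ=11/20≥1/2 ⇒ |1+9/20x|<|1−11/20x| ∀x<0 ⇒ stable on all of ℝ⁻.

interval (−∞, 0). Any h>0 works for λ=-8.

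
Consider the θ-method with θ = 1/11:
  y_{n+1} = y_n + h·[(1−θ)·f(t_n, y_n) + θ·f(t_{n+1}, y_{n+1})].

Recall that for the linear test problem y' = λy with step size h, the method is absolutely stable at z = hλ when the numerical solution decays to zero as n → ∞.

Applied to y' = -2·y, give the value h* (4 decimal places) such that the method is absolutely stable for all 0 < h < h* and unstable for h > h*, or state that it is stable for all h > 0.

(-2.4444,0); λ=-2 ⇒ h* = (22/9)/2 = 1.2222.

Test eqn y'=λy, z=hλ:
  y_{n+1} = y_n + z·[10/11·y_n + 1/11·y_{n+1}] ⇒ (1 − 1/11z)y_{n+1} = (1 + 10/11z)y_n
  Hence R(z) = (1 + 10/11z)/(1 − 1/11z).

Find x<0 with |R(x)|<1.
x=-1.77: |R|=0.5247
R=−1: 1+10/11x = −1+1/11x ⇒ -9/11x=2 ⇒ x=2/(-9/11)=-2.4444
Confirm numerically:
  x=-2.287: |R|=0.89335 <1
  x=-1.943: |R|=0.65132 <1
  x=-1.809: |R|=0.55352 <1
  x=-1.243: |R|=0.11680 <1
  x=-2.944: |R|=1.32243 >1
  x=-2.784: |R|=1.22171 >1
So |R|<1 on (-2.4444, 0).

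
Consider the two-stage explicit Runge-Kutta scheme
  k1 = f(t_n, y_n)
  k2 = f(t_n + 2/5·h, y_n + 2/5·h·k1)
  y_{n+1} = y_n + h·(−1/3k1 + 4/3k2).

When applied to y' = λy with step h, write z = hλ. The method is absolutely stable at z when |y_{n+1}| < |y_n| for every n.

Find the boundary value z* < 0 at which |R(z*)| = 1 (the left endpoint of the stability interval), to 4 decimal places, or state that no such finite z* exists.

z* = -1.8750.

Set f=λy, z=hλ:
  k1=λy_n ⇒ h·k1=z·y_n;  k2=λ(1+2/5z)y_n ⇒ h·k2=z(1+2/5z)y_n
  y_{n+1}/y_n = 1 − 1/3z + 4/3z(1+2/5z) = 1 + z + 8/15z²
  so R(z) = 1 + z + 8/15z².

Need |R(x)|<1, x<0.
x=-0.63: |R|=0.5817
R=1: x+8/15x²=0 ⇒ x=−15/8=-1.8750; min R=1−1/(4·8/15)=0.5312>−1
Confirm numerically:
  x=-1.244: |R|=0.58135 <1
  x=-1.169: |R|=0.55983 <1
  x=-1.027: |R|=0.53552 <1
  x=-0.994: |R|=0.53295 <1
  x=-2.324: |R|=1.55652 >1
  x=-1.967: |R|=1.09651 >1
  x=-1.897: |R|=1.02226 >1
Stable set (-1.8750, 0).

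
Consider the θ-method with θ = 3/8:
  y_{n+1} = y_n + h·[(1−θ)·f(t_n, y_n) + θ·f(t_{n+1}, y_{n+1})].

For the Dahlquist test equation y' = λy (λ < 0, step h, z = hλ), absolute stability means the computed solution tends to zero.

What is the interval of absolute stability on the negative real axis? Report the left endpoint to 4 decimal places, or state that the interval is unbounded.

z∈(-8.0000,0).

With y'=λy (z=hλ):
  y_{n+1} = y_n + z·[5/8·y_n + 3/8·y_{n+1}] ⇒ (1 − 3/8z)y_{n+1} = (1 + 5/8z)y_n
  ⇒ R(z) = (1 + 5/8z)/(1 − 3/8z).

Need |R(x)|<1, x<0.
x=-0.78: |R|=0.3965
R=−1: 1+5/8x = −1+3/8x ⇒ -1/4x=2 ⇒ x=2/(-1/4)=-8.0000
Confirm numerically:
  x=-7.320: |R|=0.95461 <1
  x=-5.954: |R|=0.84178 <1
  x=-4.972: |R|=0.73573 <1
  x=-3.487: |R|=0.51108 <1
  x=-8.439: |R|=1.02635 >1
  x=-8.405: |R|=1.02439 >1
Interval (-8.0000, 0).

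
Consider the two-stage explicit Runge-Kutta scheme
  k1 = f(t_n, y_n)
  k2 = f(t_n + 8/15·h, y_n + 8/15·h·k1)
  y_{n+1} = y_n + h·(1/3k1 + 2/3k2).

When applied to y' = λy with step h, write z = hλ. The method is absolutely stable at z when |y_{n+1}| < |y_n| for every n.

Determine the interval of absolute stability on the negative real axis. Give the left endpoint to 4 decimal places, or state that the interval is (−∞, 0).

On y'=λy, z=hλ:
  k1=λy_n ⇒ h·k1=z·y_n;  k2=λ(1+8/15z)y_n ⇒ h·k2=z(1+8/15z)y_n
  y_{n+1}/y_n = 1 + 1/3z + 2/3z(1+8/15z) = 1 + z + 16/45z²
  R(z) = 1 + z + 16/45z².

Boundary: |R(x)|=1, x<0.
x=-0.92: |R|=0.3809
R=1: x+16/45x²=0 ⇒ x=−45/16=-2.8125; min R=1−1/(4·16/45)=0.2969>−1
Confirm numerically:
  x=-2.701: |R|=0.89292 <1
  x=-2.586: |R|=0.79174 <1
  x=-2.357: |R|=0.61827 <1
  x=-1.189: |R|=0.31366 <1
  x=-3.288: |R|=1.55589 >1
  x=-2.874: |R|=1.06284 >1
So |R|<1 on (-2.8125, 0).

(-2.8125, 0).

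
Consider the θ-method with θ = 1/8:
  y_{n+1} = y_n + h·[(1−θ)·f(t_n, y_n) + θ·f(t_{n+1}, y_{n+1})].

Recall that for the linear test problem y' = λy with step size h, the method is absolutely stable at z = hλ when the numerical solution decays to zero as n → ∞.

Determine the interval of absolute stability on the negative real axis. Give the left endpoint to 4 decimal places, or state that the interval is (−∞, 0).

(-2.6667, 0).

On y'=λy, z=hλ:
  y_{n+1} = y_n + z·[7/8·y_n + 1/8·y_{n+1}] ⇒ (1 − 1/8z)y_{n+1} = (1 + 7/8z)y_n
  so R(z) = (1 + 7/8z)/(1 − 1/8z).

Find x<0 with |R(x)|<1.
x=-1.58: |R|=0.3194
R=−1: 1+7/8x = −1+1/8x ⇒ -3/4x=2 ⇒ x=2/(-3/4)=-2.6667
Confirm numerically:
  x=-1.789: |R|=0.46205 <1
  x=-1.341: |R|=0.14849 <1
  x=-1.209: |R|=0.05028 <1
  x=-2.939: |R|=1.14937 >1
  x=-2.860: |R|=1.10681 >1
So |R|<1 on (-2.6667, 0).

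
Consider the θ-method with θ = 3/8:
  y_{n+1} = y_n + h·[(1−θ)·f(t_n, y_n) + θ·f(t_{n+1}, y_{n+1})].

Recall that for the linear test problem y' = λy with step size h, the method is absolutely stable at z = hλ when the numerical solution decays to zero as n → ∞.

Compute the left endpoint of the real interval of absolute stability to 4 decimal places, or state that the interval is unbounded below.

left endpoint -8.0000.

With y'=λy (z=hλ):
  y_{n+1} = y_n + z·[5/8·y_n + 3/8·y_{n+1}] ⇒ (1 − 3/8z)y_{n+1} = (1 + 5/8z)y_n
  R(z) = (1 + 5/8z)/(1 − 3/8z).

Boundary: |R(x)|=1, x<0.
x=-0.94: |R|=0.3050
R=−1: 1+5/8x = −1+3/8x ⇒ -1/4x=2 ⇒ x=2/(-1/4)=-8.0000
Confirm numerically:
  x=-6.979: |R|=0.92943 <1
  x=-4.177: |R|=0.62759 <1
  x=-3.873: |R|=0.57929 <1
  x=-8.545: |R|=1.03241 >1
  x=-8.355: |R|=1.02147 >1
So |R|<1 on (-8.0000, 0).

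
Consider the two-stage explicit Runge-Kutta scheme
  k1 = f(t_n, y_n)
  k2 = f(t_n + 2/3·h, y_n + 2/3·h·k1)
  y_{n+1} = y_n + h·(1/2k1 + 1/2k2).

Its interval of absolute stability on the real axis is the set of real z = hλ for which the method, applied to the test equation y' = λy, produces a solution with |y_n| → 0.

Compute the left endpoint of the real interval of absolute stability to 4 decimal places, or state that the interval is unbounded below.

z* = -3.0000.

Set f=λy, z=hλ:
  k1=λy_n ⇒ h·k1=z·y_n;  k2=λ(1+2/3z)y_n ⇒ h·k2=z(1+2/3z)y_n
  y_{n+1}/y_n = 1 + 1/2z + 1/2z(1+2/3z) = 1 + z + 1/3z²
  R(z) = 1 + z + 1/3z².

Solve |R(x)|<1 on ℝ⁻.
x=-1.65: |R|=0.2575
R=1: x+1/3x²=0 ⇒ x=−3=-3.0000; min R=1−1/(4·1/3)=0.2500>−1
Confirm numerically:
  x=-2.548: |R|=0.61610 <1
  x=-2.402: |R|=0.52120 <1
  x=-2.247: |R|=0.43600 <1
  x=-3.178: |R|=1.18856 >1
  x=-3.177: |R|=1.18744 >1
  x=-3.153: |R|=1.16080 >1
So |R|<1 on (-3.0000, 0).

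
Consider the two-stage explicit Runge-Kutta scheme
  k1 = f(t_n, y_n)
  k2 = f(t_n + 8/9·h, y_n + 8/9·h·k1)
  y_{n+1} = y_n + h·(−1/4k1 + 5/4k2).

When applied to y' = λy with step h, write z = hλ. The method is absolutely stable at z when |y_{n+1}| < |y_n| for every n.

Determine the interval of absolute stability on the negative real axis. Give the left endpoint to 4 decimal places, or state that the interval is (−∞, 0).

z∈(-0.9000,0).

Set f=λy, z=hλ:
  k1=λy_n ⇒ h·k1=z·y_n;  k2=λ(1+8/9z)y_n ⇒ h·k2=z(1+8/9z)y_n
  y_{n+1}/y_n = 1 − 1/4z + 5/4z(1+8/9z) = 1 + z + 10/9z²
  Hence R(z) = 1 + z + 10/9z².

Find x<0 with |R(x)|<1.
x=-1.45: |R|=1.8861
R=1: x+10/9x²=0 ⇒ x=−9/10=-0.9000; min R=1−1/(4·10/9)=0.7750>−1
Confirm numerically:
  x=-0.862: |R|=0.96360 <1
  x=-0.696: |R|=0.84224 <1
  x=-0.547: |R|=0.78545 <1
  x=-1.301: |R|=1.57967 >1
  x=-1.279: |R|=1.53860 >1
So |R|<1 on (-0.9000, 0).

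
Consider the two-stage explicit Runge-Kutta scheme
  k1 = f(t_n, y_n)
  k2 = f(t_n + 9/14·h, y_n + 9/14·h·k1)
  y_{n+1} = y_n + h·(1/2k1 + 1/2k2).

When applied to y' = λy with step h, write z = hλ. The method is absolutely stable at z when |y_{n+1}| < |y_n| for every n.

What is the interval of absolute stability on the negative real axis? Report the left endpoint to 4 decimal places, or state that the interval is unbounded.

With y'=λy (z=hλ):
  k1=λy_n ⇒ h·k1=z·y_n;  k2=λ(1+9/14z)y_n ⇒ h·k2=z(1+9/14z)y_n
  y_{n+1}/y_n = 1 + 1/2z + 1/2z(1+9/14z) = 1 + z + 9/28z²
  Hence R(z) = 1 + z + 9/28z².

Solve |R(x)|<1 on ℝ⁻.
x=-1.8: |R|=0.2414
R=1: x+9/28x²=0 ⇒ x=−28/9=-3.1111; min R=1−1/(4·9/28)=0.2222>−1
Confirm numerically:
  x=-2.830: |R|=0.74429 <1
  x=-2.783: |R|=0.70649 <1
  x=-1.959: |R|=0.27454 <1
  x=-3.588: |R|=1.54999 >1
  x=-3.484: |R|=1.41758 >1
Interval (-3.1111, 0).

z∈(-3.1111,0).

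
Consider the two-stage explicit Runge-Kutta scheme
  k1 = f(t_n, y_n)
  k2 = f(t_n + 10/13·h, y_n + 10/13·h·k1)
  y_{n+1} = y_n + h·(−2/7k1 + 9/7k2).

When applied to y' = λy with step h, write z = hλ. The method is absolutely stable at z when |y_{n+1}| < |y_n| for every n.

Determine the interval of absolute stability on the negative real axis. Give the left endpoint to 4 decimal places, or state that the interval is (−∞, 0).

With y'=λy (z=hλ):
  k1=λy_n ⇒ h·k1=z·y_n;  k2=λ(1+10/13z)y_n ⇒ h·k2=z(1+10/13z)y_n
  y_{n+1}/y_n = 1 − 2/7z + 9/7z(1+10/13z) = 1 + z + 90/91z²
  so R(z) = 1 + z + 90/91z².

Boundary: |R(x)|=1, x<0.
x=-1.18: |R|=1.1971
R=1: x+90/91x²=0 ⇒ x=−91/90=-1.0111; min R=1−1/(4·90/91)=0.7472>−1
Confirm numerically:
  x=-0.866: |R|=0.87571 <1
  x=-0.795: |R|=0.83008 <1
  x=-0.519: |R|=0.74740 <1
  x=-0.505: |R|=0.74722 <1
  x=-1.486: |R|=1.69793 >1
  x=-1.350: |R|=1.45247 >1
  x=-1.087: |R|=1.08158 >1
So |R|<1 on (-1.0111, 0).

z∈(-1.0111,0).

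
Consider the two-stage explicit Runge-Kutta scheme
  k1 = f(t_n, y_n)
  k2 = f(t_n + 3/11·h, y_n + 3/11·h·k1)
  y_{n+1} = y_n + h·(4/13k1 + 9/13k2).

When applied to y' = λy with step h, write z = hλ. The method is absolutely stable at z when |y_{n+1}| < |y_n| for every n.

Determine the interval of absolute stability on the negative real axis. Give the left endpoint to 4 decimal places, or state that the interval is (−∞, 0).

z∈(-5.2963,0).

Test eqn y'=λy, z=hλ:
  k1=λy_n ⇒ h·k1=z·y_n;  k2=λ(1+3/11z)y_n ⇒ h·k2=z(1+3/11z)y_n
  y_{n+1}/y_n = 1 + 4/13z + 9/13z(1+3/11z) = 1 + z + 27/143z²
  Hence R(z) = 1 + z + 27/143z².

Solve |R(x)|<1 on ℝ⁻.
x=-1.22: |R|=0.0610
R=1: x+27/143x²=0 ⇒ x=−143/27=-5.2963; min R=1−1/(4·27/143)=-0.3241>−1
Confirm numerically:
  x=-4.443: |R|=0.28418 <1
  x=-3.825: |R|=0.06257 <1
  x=-3.244: |R|=0.25704 <1
  x=-2.508: |R|=0.32037 <1
  x=-5.730: |R|=1.46922 >1
  x=-5.507: |R|=1.21909 >1
Interval (-5.2963, 0).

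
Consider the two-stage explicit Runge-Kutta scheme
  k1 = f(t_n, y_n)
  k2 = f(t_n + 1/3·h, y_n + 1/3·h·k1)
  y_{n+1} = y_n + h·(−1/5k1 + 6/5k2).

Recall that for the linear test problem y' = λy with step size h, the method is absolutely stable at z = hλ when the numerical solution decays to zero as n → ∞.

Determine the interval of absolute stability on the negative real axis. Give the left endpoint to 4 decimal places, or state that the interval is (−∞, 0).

(-2.5000, 0).

On y'=λy, z=hλ:
  k1=λy_n ⇒ h·k1=z·y_n;  k2=λ(1+1/3z)y_n ⇒ h·k2=z(1+1/3z)y_n
  y_{n+1}/y_n = 1 − 1/5z + 6/5z(1+1/3z) = 1 + z + 2/5z²
  ⇒ R(z) = 1 + z + 2/5z².

Boundary: |R(x)|=1, x<0.
x=-0.98: |R|=0.4042
R=1: x+2/5x²=0 ⇒ x=−5/2=-2.5000; min R=1−1/(4·2/5)=0.3750>−1
Confirm numerically:
  x=-2.120: |R|=0.67776 <1
  x=-2.046: |R|=0.62845 <1
  x=-1.252: |R|=0.37500 <1
  x=-3.074: |R|=1.70579 >1
  x=-3.033: |R|=1.64664 >1
  x=-2.997: |R|=1.59580 >1
Stable set (-2.5000, 0).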